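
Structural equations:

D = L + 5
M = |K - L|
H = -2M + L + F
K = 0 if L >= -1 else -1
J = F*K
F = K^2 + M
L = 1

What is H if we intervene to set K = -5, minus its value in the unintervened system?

20

Under do(K=-5), the mechanism K = 0 if L >= -1 else -1 is discarded; K is fixed at -5.
M = |K - L|  [with K=-5, L=1]  = 6
F = K^2 + M  [with K=-5, M=6]  = 31
H = -2M + L + F  [with M=6, L=1, F=31]  = 20
Without intervention: K = 0 if L >= -1 else -1  [with L=1]  = 0; M = |K - L|  [with K=0, L=1]  = 1; F = K^2 + M  [with K=0, M=1]  = 1; H = -2M + L + F  [with M=1, L=1, F=1]  = 0.
Change = 20 − 0 = 20.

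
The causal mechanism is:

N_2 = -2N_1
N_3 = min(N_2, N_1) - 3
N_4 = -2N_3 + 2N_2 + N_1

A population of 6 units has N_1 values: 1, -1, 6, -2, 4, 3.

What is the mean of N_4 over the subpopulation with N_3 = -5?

Conditioning on N_3=-5 selects the 2 unit(s) with N_1 ∈ {1, -2}. Their N_4 values: 7, 16. Mean = 11.5.

11.5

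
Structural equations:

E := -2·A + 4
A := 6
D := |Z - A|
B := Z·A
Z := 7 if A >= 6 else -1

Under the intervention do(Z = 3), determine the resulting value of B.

18

The intervention breaks the incoming arrows to Z: Z := 7 if A >= 6 else -1 no longer applies, and Z = 3.
B = Z·A  [with Z=3, A=6]  = 18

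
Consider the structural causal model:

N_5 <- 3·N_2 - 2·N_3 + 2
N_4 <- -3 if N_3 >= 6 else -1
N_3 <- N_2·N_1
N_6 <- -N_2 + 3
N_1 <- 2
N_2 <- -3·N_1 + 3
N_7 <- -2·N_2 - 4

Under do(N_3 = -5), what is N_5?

3

do(N_3=-5) replaces the equation N_3 <- N_2·N_1 with the constant N_3 = -5.
N_2 = -3·N_1 + 3  [with N_1=2]  = -3
N_5 = 3·N_2 - 2·N_3 + 2  [with N_2=-3, N_3=-5]  = 3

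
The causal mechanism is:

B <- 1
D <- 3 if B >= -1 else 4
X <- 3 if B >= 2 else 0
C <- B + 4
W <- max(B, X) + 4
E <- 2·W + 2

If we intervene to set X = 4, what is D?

Under do(X=4), the mechanism X <- 3 if B >= 2 else 0 is discarded; X is fixed at 4.
Since D is not a descendant of the intervened variable, it is unaffected.
D = 3 if B >= -1 else 4  [with B=1]  = 3

3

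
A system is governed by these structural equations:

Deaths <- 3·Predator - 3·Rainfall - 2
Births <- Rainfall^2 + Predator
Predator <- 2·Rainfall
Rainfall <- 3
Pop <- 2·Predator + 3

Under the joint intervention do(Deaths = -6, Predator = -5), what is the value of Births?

4

Setting Deaths = -6, Predator = -5 by intervention discards those variables' equations.
Births = Rainfall^2 + Predator  [with Rainfall=3, Predator=-5]  = 4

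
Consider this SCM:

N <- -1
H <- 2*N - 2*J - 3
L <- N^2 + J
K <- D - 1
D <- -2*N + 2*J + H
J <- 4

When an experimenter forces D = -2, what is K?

-3

The intervention breaks the incoming arrows to D: D <- -2*N + 2*J + H no longer applies, and D = -2.
K = D - 1  [with D=-2]  = -3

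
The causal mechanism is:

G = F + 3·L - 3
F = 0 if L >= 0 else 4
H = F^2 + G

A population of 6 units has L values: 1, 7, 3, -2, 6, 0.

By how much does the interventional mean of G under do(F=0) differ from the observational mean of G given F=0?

-2.7

do(F=0) breaks F's dependence on L. With F=0 fixed, G across the units is 0, 18, 6, -9, 15, -3, mean 4.5.
Observing F=0 restricts to units where F's equation naturally yields 0: L ∈ {1, 7, 3, 6, 0}. In that subpopulation G = 0, 18, 6, 15, -3, mean 7.2.
Difference = 4.5 − 7.2 = -2.7.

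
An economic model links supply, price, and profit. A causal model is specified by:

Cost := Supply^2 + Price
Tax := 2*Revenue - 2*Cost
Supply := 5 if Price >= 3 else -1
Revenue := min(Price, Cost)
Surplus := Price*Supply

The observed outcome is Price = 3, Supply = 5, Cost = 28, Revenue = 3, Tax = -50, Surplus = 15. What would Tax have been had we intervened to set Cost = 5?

do(Cost=5) replaces the equation Cost := Supply^2 + Price with the constant Cost = 5.
Revenue = min(Price, Cost)  [with Price=3, Cost=5]  = 3
Tax = 2*Revenue - 2*Cost  [with Revenue=3, Cost=5]  = -4

-4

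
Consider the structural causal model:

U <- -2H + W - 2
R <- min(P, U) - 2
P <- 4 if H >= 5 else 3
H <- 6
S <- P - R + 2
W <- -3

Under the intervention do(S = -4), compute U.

-17

do(S=-4) replaces the equation S <- P - R + 2 with the constant S = -4.
U is not downstream of the intervention, so its value is determined by the original equations.
U = -2H + W - 2  [with H=6, W=-3]  = -17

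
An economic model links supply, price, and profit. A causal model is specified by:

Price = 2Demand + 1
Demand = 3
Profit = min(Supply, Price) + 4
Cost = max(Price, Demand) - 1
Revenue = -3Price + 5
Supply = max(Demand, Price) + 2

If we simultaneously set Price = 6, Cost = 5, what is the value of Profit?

10

The joint intervention fixes Price = 6, Cost = 5, removing each variable's own equation.
Supply = max(Demand, Price) + 2  [with Demand=3, Price=6]  = 8
Profit = min(Supply, Price) + 4  [with Supply=8, Price=6]  = 10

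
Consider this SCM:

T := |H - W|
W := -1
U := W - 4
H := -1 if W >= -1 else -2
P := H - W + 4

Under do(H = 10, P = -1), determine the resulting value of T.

11

Setting H = 10, P = -1 by intervention discards those variables' equations.
T = |H - W|  [with H=10, W=-1]  = 11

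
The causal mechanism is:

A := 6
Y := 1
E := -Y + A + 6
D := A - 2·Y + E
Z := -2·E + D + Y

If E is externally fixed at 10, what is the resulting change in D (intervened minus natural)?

-1

The intervention breaks the incoming arrows to E: E := -Y + A + 6 no longer applies, and E = 10.
D = A - 2·Y + E  [with A=6, Y=1, E=10]  = 14
Without intervention: E = -Y + A + 6  [with Y=1, A=6]  = 11; D = A - 2·Y + E  [with A=6, Y=1, E=11]  = 15.
Change = 14 − 15 = -1.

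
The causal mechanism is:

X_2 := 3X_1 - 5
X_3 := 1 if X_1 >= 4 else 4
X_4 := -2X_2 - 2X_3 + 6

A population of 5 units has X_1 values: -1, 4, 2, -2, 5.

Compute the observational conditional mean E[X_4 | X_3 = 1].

-13

E[X_4|X_3=1] averages over only the 2 units with X_3=1 (X_1 = 4, 5): X_4 = -10, -16, mean -13.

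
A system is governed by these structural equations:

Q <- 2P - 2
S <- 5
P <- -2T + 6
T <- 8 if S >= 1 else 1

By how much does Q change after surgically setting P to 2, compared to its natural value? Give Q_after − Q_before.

24

The intervention breaks the incoming arrows to P: P <- -2T + 6 no longer applies, and P = 2.
Q = 2P - 2  [with P=2]  = 2
Without intervention: T = 8 if S >= 1 else 1  [with S=5]  = 8; P = -2T + 6  [with T=8]  = -10; Q = 2P - 2  [with P=-10]  = -22.
Change = 2 − (-22) = 24.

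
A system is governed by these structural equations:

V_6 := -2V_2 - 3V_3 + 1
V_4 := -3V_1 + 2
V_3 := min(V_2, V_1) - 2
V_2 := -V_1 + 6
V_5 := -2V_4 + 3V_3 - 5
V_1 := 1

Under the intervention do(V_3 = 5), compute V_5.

do(V_3=5) replaces the equation V_3 := min(V_2, V_1) - 2 with the constant V_3 = 5.
V_4 = -3V_1 + 2  [with V_1=1]  = -1
V_5 = -2V_4 + 3V_3 - 5  [with V_4=-1, V_3=5]  = 12

12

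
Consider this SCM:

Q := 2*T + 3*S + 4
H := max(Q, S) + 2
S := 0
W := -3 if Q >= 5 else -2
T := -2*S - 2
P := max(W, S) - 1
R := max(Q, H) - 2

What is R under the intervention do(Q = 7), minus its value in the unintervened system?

The intervention breaks the incoming arrows to Q: Q := 2*T + 3*S + 4 no longer applies, and Q = 7.
H = max(Q, S) + 2  [with Q=7, S=0]  = 9
R = max(Q, H) - 2  [with Q=7, H=9]  = 7
Without intervention: T = -2*S - 2  [with S=0]  = -2; Q = 2*T + 3*S + 4  [with T=-2, S=0]  = 0; H = max(Q, S) + 2  [with Q=0, S=0]  = 2; R = max(Q, H) - 2  [with Q=0, H=2]  = 0.
Change = 7 − 0 = 7.

7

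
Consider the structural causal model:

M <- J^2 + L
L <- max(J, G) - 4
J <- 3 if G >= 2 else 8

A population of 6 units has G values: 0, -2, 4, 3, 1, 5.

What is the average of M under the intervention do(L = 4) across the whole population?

40.5

The intervention sets L=4 in all 6 units regardless of G. Recomputing M per unit gives 68, 68, 13, 13, 68, 13; average 40.5.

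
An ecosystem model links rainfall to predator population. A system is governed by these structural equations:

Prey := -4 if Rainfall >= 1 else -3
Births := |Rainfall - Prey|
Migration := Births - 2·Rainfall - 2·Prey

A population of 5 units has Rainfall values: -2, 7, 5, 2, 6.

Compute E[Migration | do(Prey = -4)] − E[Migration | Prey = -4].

Every unit gets Prey=-4 under the intervention. Migration values become 14, 5, 7, 10, 6; E[Migration|do(Prey=-4)] = 8.4.
Observing Prey=-4 restricts to units where Prey's equation naturally yields -4: Rainfall ∈ {7, 5, 2, 6}. In that subpopulation Migration = 5, 7, 10, 6, mean 7.
Difference = 8.4 − 7 = 1.4.

1.4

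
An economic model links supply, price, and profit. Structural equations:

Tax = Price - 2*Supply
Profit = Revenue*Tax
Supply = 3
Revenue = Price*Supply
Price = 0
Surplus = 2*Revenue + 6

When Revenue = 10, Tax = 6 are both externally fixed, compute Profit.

60

Setting Revenue = 10, Tax = 6 by intervention discards those variables' equations.
Profit = Revenue*Tax  [with Revenue=10, Tax=6]  = 60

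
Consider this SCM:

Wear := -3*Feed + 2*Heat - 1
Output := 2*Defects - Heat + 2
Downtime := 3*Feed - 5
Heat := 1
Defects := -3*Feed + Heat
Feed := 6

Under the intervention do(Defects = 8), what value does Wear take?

-17

Under do(Defects=8), the mechanism Defects := -3*Feed + Heat is discarded; Defects is fixed at 8.
Since Wear is not a descendant of the intervened variable, it is unaffected.
Wear = -3*Feed + 2*Heat - 1  [with Feed=6, Heat=1]  = -17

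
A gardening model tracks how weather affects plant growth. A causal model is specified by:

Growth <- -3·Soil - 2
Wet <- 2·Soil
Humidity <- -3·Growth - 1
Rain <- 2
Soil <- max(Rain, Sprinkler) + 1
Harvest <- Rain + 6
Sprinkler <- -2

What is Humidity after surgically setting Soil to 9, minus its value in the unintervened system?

54

The intervention breaks the incoming arrows to Soil: Soil <- max(Rain, Sprinkler) + 1 no longer applies, and Soil = 9.
Growth = -3·Soil - 2  [with Soil=9]  = -29
Humidity = -3·Growth - 1  [with Growth=-29]  = 86
Without intervention: Soil = max(Rain, Sprinkler) + 1  [with Rain=2, Sprinkler=-2]  = 3; Growth = -3·Soil - 2  [with Soil=3]  = -11; Humidity = -3·Growth - 1  [with Growth=-11]  = 32.
Change = 86 − 32 = 54.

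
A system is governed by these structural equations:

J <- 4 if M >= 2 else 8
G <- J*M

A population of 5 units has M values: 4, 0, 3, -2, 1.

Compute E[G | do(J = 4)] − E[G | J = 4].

The intervention sets J=4 in all 5 units regardless of M. Recomputing G per unit gives 16, 0, 12, -8, 4; average 4.8.
Conditioning on J=4 selects the 2 unit(s) with M ∈ {4, 3}. Their G values: 16, 12. Mean = 14.
Difference = 4.8 − 14 = -9.2.

-9.2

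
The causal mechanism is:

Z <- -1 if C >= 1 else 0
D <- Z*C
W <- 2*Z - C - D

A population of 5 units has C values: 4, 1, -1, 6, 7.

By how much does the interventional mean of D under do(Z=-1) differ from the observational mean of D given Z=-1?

Every unit gets Z=-1 under the intervention. D values become -4, -1, 1, -6, -7; E[D|do(Z=-1)] = -3.4.
Observing Z=-1 restricts to units where Z's equation naturally yields -1: C ∈ {4, 1, 6, 7}. In that subpopulation D = -4, -1, -6, -7, mean -4.5.
Difference = -3.4 − (-4.5) = 1.1.

1.1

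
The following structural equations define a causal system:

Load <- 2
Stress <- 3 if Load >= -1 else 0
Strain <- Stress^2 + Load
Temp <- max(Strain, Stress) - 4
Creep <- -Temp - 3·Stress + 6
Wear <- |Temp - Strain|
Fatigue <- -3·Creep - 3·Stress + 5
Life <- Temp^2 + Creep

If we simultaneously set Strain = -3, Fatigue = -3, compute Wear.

2

Under do(Strain = -3, Fatigue = -3), each intervened variable's structural equation is replaced by its fixed value.
Stress = 3 if Load >= -1 else 0  [with Load=2]  = 3
Temp = max(Strain, Stress) - 4  [with Strain=-3, Stress=3]  = -1
Wear = |Temp - Strain|  [with Temp=-1, Strain=-3]  = 2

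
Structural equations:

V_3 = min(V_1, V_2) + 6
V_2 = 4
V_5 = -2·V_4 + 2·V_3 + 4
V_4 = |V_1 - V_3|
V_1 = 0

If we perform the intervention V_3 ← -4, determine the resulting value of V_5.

-12

do(V_3=-4) replaces the equation V_3 = min(V_1, V_2) + 6 with the constant V_3 = -4.
V_4 = |V_1 - V_3|  [with V_1=0, V_3=-4]  = 4
V_5 = -2·V_4 + 2·V_3 + 4  [with V_4=4, V_3=-4]  = -12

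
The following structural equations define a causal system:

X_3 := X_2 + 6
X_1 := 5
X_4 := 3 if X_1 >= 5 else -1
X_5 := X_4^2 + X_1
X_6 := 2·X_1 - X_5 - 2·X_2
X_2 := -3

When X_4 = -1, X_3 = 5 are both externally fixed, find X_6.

The joint intervention fixes X_4 = -1, X_3 = 5, removing each variable's own equation.
X_5 = X_4^2 + X_1  [with X_4=-1, X_1=5]  = 6
X_6 = 2·X_1 - X_5 - 2·X_2  [with X_1=5, X_5=6, X_2=-3]  = 10

10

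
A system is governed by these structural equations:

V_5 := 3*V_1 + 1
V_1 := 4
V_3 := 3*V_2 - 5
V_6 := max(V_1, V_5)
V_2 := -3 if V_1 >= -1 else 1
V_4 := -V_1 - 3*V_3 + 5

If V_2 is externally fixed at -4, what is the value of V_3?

-17

The intervention breaks the incoming arrows to V_2: V_2 := -3 if V_1 >= -1 else 1 no longer applies, and V_2 = -4.
V_3 = 3*V_2 - 5  [with V_2=-4]  = -17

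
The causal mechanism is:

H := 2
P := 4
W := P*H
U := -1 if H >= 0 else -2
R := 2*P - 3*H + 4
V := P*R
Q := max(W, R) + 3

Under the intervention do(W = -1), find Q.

9

The intervention breaks the incoming arrows to W: W := P*H no longer applies, and W = -1.
R = 2*P - 3*H + 4  [with P=4, H=2]  = 6
Q = max(W, R) + 3  [with W=-1, R=6]  = 9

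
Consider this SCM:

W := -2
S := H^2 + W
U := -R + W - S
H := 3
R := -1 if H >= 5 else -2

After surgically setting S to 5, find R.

-2

Under do(S=5), the mechanism S := H^2 + W is discarded; S is fixed at 5.
Since R is not a descendant of the intervened variable, it is unaffected.
R = -1 if H >= 5 else -2  [with H=3]  = -2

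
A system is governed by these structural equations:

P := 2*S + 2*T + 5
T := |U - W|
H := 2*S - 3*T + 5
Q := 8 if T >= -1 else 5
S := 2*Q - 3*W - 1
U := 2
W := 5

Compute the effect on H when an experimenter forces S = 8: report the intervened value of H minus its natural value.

Under do(S=8), the mechanism S := 2*Q - 3*W - 1 is discarded; S is fixed at 8.
T = |U - W|  [with U=2, W=5]  = 3
H = 2*S - 3*T + 5  [with S=8, T=3]  = 12
Without intervention: T = |U - W|  [with U=2, W=5]  = 3; Q = 8 if T >= -1 else 5  [with T=3]  = 8; S = 2*Q - 3*W - 1  [with Q=8, W=5]  = 0; H = 2*S - 3*T + 5  [with S=0, T=3]  = -4.
Change = 12 − (-4) = 16.

16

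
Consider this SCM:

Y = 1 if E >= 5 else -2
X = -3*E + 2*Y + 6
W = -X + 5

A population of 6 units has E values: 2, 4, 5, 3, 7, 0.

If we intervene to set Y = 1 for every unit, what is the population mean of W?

7.5

The intervention sets Y=1 in all 6 units regardless of E. Recomputing W per unit gives 3, 9, 12, 6, 18, -3; average 7.5.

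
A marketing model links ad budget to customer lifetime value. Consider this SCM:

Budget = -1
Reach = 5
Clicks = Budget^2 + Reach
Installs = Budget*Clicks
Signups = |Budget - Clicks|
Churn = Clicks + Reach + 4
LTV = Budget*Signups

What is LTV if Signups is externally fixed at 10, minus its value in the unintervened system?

-3

Under do(Signups=10), the mechanism Signups = |Budget - Clicks| is discarded; Signups is fixed at 10.
LTV = Budget*Signups  [with Budget=-1, Signups=10]  = -10
Without intervention: Clicks = Budget^2 + Reach  [with Budget=-1, Reach=5]  = 6; Signups = |Budget - Clicks|  [with Budget=-1, Clicks=6]  = 7; LTV = Budget*Signups  [with Budget=-1, Signups=7]  = -7.
Change = -10 − (-7) = -3.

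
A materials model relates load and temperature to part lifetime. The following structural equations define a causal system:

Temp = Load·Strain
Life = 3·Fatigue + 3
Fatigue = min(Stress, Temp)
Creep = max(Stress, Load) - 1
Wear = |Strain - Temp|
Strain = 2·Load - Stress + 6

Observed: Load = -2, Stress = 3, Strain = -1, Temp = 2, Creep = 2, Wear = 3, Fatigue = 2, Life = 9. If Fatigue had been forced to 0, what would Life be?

3

do(Fatigue=0) replaces the equation Fatigue = min(Stress, Temp) with the constant Fatigue = 0.
Life = 3·Fatigue + 3  [with Fatigue=0]  = 3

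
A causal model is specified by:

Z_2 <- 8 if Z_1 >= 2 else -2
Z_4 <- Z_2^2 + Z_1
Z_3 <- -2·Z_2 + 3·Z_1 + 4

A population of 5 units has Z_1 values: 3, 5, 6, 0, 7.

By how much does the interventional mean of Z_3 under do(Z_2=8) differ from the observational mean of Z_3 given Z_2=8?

Every unit gets Z_2=8 under the intervention. Z_3 values become -3, 3, 6, -12, 9; E[Z_3|do(Z_2=8)] = 0.6.
Conditioning on Z_2=8 selects the 4 unit(s) with Z_1 ∈ {3, 5, 6, 7}. Their Z_3 values: -3, 3, 6, 9. Mean = 3.75.
Difference = 0.6 − 3.75 = -3.15.

-3.15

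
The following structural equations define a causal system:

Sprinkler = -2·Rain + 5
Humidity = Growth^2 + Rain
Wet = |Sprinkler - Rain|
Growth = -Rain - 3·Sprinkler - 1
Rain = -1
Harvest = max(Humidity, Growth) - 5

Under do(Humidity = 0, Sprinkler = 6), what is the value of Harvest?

The joint intervention fixes Humidity = 0, Sprinkler = 6, removing each variable's own equation.
Growth = -Rain - 3·Sprinkler - 1  [with Rain=-1, Sprinkler=6]  = -18
Harvest = max(Humidity, Growth) - 5  [with Humidity=0, Growth=-18]  = -5

-5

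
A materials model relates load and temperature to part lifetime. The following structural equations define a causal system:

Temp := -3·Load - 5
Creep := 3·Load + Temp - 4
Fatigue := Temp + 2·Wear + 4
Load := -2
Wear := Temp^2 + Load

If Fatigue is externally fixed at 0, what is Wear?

-1

The intervention breaks the incoming arrows to Fatigue: Fatigue := Temp + 2·Wear + 4 no longer applies, and Fatigue = 0.
Since Wear is not a descendant of the intervened variable, it is unaffected.
Temp = -3·Load - 5  [with Load=-2]  = 1
Wear = Temp^2 + Load  [with Temp=1, Load=-2]  = -1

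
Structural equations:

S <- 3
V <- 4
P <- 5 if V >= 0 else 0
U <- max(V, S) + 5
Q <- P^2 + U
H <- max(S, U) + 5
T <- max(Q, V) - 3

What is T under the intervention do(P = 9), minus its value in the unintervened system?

The intervention breaks the incoming arrows to P: P <- 5 if V >= 0 else 0 no longer applies, and P = 9.
U = max(V, S) + 5  [with V=4, S=3]  = 9
Q = P^2 + U  [with P=9, U=9]  = 90
T = max(Q, V) - 3  [with Q=90, V=4]  = 87
Without intervention: U = max(V, S) + 5  [with V=4, S=3]  = 9; P = 5 if V >= 0 else 0  [with V=4]  = 5; Q = P^2 + U  [with P=5, U=9]  = 34; T = max(Q, V) - 3  [with Q=34, V=4]  = 31.
Change = 87 − 31 = 56.

56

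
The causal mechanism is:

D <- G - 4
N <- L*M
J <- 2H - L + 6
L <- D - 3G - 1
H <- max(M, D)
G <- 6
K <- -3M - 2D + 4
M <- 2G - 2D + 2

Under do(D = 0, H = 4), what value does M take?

14

The joint intervention fixes D = 0, H = 4, removing each variable's own equation.
M = 2G - 2D + 2  [with G=6, D=0]  = 14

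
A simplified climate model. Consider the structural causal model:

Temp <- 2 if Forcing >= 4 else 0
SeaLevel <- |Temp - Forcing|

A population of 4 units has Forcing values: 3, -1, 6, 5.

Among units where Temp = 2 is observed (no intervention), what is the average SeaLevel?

E[SeaLevel|Temp=2] averages over only the 2 units with Temp=2 (Forcing = 6, 5): SeaLevel = 4, 3, mean 3.5.

3.5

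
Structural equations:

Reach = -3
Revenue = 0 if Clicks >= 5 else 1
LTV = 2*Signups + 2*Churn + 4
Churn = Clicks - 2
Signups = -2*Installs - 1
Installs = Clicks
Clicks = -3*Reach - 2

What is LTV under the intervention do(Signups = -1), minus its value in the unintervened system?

28

The intervention breaks the incoming arrows to Signups: Signups = -2*Installs - 1 no longer applies, and Signups = -1.
Clicks = -3*Reach - 2  [with Reach=-3]  = 7
Churn = Clicks - 2  [with Clicks=7]  = 5
LTV = 2*Signups + 2*Churn + 4  [with Signups=-1, Churn=5]  = 12
Without intervention: Clicks = -3*Reach - 2  [with Reach=-3]  = 7; Installs = Clicks  [with Clicks=7]  = 7; Signups = -2*Installs - 1  [with Installs=7]  = -15; Churn = Clicks - 2  [with Clicks=7]  = 5; LTV = 2*Signups + 2*Churn + 4  [with Signups=-15, Churn=5]  = -16.
Change = 12 − (-16) = 28.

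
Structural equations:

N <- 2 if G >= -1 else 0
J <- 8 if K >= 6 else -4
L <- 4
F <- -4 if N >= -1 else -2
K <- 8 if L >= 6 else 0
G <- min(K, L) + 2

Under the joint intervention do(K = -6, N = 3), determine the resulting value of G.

Under do(K = -6, N = 3), each intervened variable's structural equation is replaced by its fixed value.
G = min(K, L) + 2  [with K=-6, L=4]  = -4

-4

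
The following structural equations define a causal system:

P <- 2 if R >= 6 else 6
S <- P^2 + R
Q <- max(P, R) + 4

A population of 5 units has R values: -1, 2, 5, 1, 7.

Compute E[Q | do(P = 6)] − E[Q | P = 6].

0.2

The intervention sets P=6 in all 5 units regardless of R. Recomputing Q per unit gives 10, 10, 10, 10, 11; average 10.2.
Conditioning on P=6 selects the 4 unit(s) with R ∈ {-1, 2, 5, 1}. Their Q values: 10, 10, 10, 10. Mean = 10.
Difference = 10.2 − 10 = 0.2.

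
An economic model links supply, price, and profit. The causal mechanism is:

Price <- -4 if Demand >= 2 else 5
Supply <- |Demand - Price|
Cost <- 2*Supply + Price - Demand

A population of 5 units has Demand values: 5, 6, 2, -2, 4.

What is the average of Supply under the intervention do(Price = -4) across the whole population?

7

Under do(Price=-4), Price's equation is replaced by Price=-4 for every unit. Per-unit Supply: 9, 10, 6, 2, 8. Mean = 7.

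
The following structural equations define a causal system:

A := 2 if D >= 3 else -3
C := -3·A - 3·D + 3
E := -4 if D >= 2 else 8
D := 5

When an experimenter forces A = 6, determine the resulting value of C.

-30

The intervention breaks the incoming arrows to A: A := 2 if D >= 3 else -3 no longer applies, and A = 6.
C = -3·A - 3·D + 3  [with A=6, D=5]  = -30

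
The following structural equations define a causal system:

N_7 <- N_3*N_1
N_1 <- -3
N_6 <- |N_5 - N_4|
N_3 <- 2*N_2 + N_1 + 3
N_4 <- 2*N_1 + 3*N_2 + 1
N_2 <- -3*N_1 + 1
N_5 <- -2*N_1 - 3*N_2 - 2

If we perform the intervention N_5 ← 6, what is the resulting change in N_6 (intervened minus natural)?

The intervention breaks the incoming arrows to N_5: N_5 <- -2*N_1 - 3*N_2 - 2 no longer applies, and N_5 = 6.
N_2 = -3*N_1 + 1  [with N_1=-3]  = 10
N_4 = 2*N_1 + 3*N_2 + 1  [with N_1=-3, N_2=10]  = 25
N_6 = |N_5 - N_4|  [with N_5=6, N_4=25]  = 19
Without intervention: N_2 = -3*N_1 + 1  [with N_1=-3]  = 10; N_4 = 2*N_1 + 3*N_2 + 1  [with N_1=-3, N_2=10]  = 25; N_5 = -2*N_1 - 3*N_2 - 2  [with N_1=-3, N_2=10]  = -26; N_6 = |N_5 - N_4|  [with N_5=-26, N_4=25]  = 51.
Change = 19 − 51 = -32.

-32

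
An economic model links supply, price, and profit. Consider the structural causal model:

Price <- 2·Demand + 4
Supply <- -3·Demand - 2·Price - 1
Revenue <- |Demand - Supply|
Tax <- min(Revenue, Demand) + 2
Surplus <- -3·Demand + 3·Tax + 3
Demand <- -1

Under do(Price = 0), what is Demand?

Under do(Price=0), the mechanism Price <- 2·Demand + 4 is discarded; Price is fixed at 0.
Demand is not downstream of the intervention, so its value is determined by the original equations.

-1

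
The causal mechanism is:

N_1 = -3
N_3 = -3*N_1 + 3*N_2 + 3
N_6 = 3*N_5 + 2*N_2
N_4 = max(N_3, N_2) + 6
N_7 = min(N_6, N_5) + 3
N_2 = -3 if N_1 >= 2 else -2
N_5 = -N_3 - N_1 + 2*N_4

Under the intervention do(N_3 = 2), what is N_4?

The intervention breaks the incoming arrows to N_3: N_3 = -3*N_1 + 3*N_2 + 3 no longer applies, and N_3 = 2.
N_2 = -3 if N_1 >= 2 else -2  [with N_1=-3]  = -2
N_4 = max(N_3, N_2) + 6  [with N_3=2, N_2=-2]  = 8

8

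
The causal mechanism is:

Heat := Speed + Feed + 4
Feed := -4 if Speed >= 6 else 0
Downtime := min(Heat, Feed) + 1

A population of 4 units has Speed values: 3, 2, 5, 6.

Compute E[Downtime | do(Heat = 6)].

Under do(Heat=6), Heat's equation is replaced by Heat=6 for every unit. Per-unit Downtime: 1, 1, 1, -3. Mean = 0.

0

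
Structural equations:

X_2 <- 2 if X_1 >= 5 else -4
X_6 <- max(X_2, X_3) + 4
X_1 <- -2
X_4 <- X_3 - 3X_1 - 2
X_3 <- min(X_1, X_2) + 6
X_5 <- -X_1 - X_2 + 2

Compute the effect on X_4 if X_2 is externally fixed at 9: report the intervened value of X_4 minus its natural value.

Under do(X_2=9), the mechanism X_2 <- 2 if X_1 >= 5 else -4 is discarded; X_2 is fixed at 9.
X_3 = min(X_1, X_2) + 6  [with X_1=-2, X_2=9]  = 4
X_4 = X_3 - 3X_1 - 2  [with X_3=4, X_1=-2]  = 8
Without intervention: X_2 = 2 if X_1 >= 5 else -4  [with X_1=-2]  = -4; X_3 = min(X_1, X_2) + 6  [with X_1=-2, X_2=-4]  = 2; X_4 = X_3 - 3X_1 - 2  [with X_3=2, X_1=-2]  = 6.
Change = 8 − 6 = 2.

2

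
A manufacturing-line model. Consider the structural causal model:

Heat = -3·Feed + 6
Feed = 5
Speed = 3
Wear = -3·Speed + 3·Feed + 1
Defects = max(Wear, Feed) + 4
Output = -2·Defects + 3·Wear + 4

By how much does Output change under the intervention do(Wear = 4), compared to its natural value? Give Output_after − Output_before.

Under do(Wear=4), the mechanism Wear = -3·Speed + 3·Feed + 1 is discarded; Wear is fixed at 4.
Defects = max(Wear, Feed) + 4  [with Wear=4, Feed=5]  = 9
Output = -2·Defects + 3·Wear + 4  [with Defects=9, Wear=4]  = -2
Without intervention: Wear = -3·Speed + 3·Feed + 1  [with Speed=3, Feed=5]  = 7; Defects = max(Wear, Feed) + 4  [with Wear=7, Feed=5]  = 11; Output = -2·Defects + 3·Wear + 4  [with Defects=11, Wear=7]  = 3.
Change = -2 − 3 = -5.

-5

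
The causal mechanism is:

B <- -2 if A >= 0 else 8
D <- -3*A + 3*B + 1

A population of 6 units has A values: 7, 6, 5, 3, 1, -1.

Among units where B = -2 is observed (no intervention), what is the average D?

Observing B=-2 restricts to units where B's equation naturally yields -2: A ∈ {7, 6, 5, 3, 1}. In that subpopulation D = -26, -23, -20, -14, -8, mean -18.2.

-18.2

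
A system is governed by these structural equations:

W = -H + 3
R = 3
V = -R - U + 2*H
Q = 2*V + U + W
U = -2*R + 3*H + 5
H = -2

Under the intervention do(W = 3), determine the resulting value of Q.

The intervention breaks the incoming arrows to W: W = -H + 3 no longer applies, and W = 3.
U = -2*R + 3*H + 5  [with R=3, H=-2]  = -7
V = -R - U + 2*H  [with R=3, U=-7, H=-2]  = 0
Q = 2*V + U + W  [with V=0, U=-7, W=3]  = -4

-4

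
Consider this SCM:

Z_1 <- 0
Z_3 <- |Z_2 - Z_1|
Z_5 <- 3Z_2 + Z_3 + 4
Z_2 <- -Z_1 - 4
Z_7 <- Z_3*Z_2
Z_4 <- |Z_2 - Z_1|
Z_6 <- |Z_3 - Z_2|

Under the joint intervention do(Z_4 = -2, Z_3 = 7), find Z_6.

11

The joint intervention fixes Z_4 = -2, Z_3 = 7, removing each variable's own equation.
Z_2 = -Z_1 - 4  [with Z_1=0]  = -4
Z_6 = |Z_3 - Z_2|  [with Z_3=7, Z_2=-4]  = 11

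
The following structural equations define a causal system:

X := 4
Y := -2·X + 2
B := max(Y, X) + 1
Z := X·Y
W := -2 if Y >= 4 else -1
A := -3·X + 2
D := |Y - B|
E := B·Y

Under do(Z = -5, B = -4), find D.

The joint intervention fixes Z = -5, B = -4, removing each variable's own equation.
Y = -2·X + 2  [with X=4]  = -6
D = |Y - B|  [with Y=-6, B=-4]  = 2

2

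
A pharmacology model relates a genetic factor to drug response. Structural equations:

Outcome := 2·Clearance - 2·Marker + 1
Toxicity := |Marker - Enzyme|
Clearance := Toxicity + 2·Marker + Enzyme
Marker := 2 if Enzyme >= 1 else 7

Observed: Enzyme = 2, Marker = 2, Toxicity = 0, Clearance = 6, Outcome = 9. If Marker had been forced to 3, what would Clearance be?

9

Under do(Marker=3), the mechanism Marker := 2 if Enzyme >= 1 else 7 is discarded; Marker is fixed at 3.
Toxicity = |Marker - Enzyme|  [with Marker=3, Enzyme=2]  = 1
Clearance = Toxicity + 2·Marker + Enzyme  [with Toxicity=1, Marker=3, Enzyme=2]  = 9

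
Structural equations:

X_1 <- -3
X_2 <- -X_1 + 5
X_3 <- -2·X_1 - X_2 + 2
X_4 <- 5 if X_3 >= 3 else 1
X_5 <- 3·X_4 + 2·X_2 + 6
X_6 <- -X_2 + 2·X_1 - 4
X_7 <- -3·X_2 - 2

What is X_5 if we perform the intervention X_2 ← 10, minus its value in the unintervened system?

do(X_2=10) replaces the equation X_2 <- -X_1 + 5 with the constant X_2 = 10.
X_3 = -2·X_1 - X_2 + 2  [with X_1=-3, X_2=10]  = -2
X_4 = 5 if X_3 >= 3 else 1  [with X_3=-2]  = 1
X_5 = 3·X_4 + 2·X_2 + 6  [with X_4=1, X_2=10]  = 29
Without intervention: X_2 = -X_1 + 5  [with X_1=-3]  = 8; X_3 = -2·X_1 - X_2 + 2  [with X_1=-3, X_2=8]  = 0; X_4 = 5 if X_3 >= 3 else 1  [with X_3=0]  = 1; X_5 = 3·X_4 + 2·X_2 + 6  [with X_4=1, X_2=8]  = 25.
Change = 29 − 25 = 4.

4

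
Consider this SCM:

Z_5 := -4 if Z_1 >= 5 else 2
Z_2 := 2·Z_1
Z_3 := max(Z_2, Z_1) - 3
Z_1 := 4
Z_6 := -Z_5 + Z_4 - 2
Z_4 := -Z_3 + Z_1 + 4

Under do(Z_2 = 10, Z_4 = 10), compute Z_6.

6

The joint intervention fixes Z_2 = 10, Z_4 = 10, removing each variable's own equation.
Z_5 = -4 if Z_1 >= 5 else 2  [with Z_1=4]  = 2
Z_6 = -Z_5 + Z_4 - 2  [with Z_5=2, Z_4=10]  = 6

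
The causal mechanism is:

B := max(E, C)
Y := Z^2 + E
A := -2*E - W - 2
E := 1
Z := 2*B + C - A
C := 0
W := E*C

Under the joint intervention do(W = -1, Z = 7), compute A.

-3

Setting W = -1, Z = 7 by intervention discards those variables' equations.
A = -2*E - W - 2  [with E=1, W=-1]  = -3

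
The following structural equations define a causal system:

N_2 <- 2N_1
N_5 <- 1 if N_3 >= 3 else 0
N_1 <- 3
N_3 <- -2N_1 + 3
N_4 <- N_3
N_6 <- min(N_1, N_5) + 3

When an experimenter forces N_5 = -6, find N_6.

The intervention breaks the incoming arrows to N_5: N_5 <- 1 if N_3 >= 3 else 0 no longer applies, and N_5 = -6.
N_6 = min(N_1, N_5) + 3  [with N_1=3, N_5=-6]  = -3

-3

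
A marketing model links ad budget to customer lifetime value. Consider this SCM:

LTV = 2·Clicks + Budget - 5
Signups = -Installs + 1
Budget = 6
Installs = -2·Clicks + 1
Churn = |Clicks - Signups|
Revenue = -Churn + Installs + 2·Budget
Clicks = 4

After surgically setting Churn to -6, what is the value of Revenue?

The intervention breaks the incoming arrows to Churn: Churn = |Clicks - Signups| no longer applies, and Churn = -6.
Installs = -2·Clicks + 1  [with Clicks=4]  = -7
Revenue = -Churn + Installs + 2·Budget  [with Churn=-6, Installs=-7, Budget=6]  = 11

11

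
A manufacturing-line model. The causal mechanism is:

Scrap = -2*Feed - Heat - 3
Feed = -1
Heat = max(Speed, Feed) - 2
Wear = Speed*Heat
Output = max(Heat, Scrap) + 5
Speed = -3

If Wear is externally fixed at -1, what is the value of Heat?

-3

Under do(Wear=-1), the mechanism Wear = Speed*Heat is discarded; Wear is fixed at -1.
Since Heat is not a descendant of the intervened variable, it is unaffected.
Heat = max(Speed, Feed) - 2  [with Speed=-3, Feed=-1]  = -3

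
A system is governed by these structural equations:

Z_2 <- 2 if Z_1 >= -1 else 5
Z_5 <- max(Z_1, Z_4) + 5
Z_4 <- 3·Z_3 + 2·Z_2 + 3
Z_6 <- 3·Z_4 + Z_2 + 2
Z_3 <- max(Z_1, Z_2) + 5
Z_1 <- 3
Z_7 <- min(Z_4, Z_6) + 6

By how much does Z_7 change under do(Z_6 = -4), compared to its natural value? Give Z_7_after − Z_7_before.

-35

Intervening sets Z_6 = -4 and removes its equation (Z_6 <- 3·Z_4 + Z_2 + 2).
Z_2 = 2 if Z_1 >= -1 else 5  [with Z_1=3]  = 2
Z_3 = max(Z_1, Z_2) + 5  [with Z_1=3, Z_2=2]  = 8
Z_4 = 3·Z_3 + 2·Z_2 + 3  [with Z_3=8, Z_2=2]  = 31
Z_7 = min(Z_4, Z_6) + 6  [with Z_4=31, Z_6=-4]  = 2
Without intervention: Z_2 = 2 if Z_1 >= -1 else 5  [with Z_1=3]  = 2; Z_3 = max(Z_1, Z_2) + 5  [with Z_1=3, Z_2=2]  = 8; Z_4 = 3·Z_3 + 2·Z_2 + 3  [with Z_3=8, Z_2=2]  = 31; Z_6 = 3·Z_4 + Z_2 + 2  [with Z_4=31, Z_2=2]  = 97; Z_7 = min(Z_4, Z_6) + 6  [with Z_4=31, Z_6=97]  = 37.
Change = 2 − 37 = -35.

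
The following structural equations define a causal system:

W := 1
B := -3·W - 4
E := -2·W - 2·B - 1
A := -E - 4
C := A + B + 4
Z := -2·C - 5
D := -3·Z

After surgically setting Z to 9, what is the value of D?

-27

Intervening sets Z = 9 and removes its equation (Z := -2·C - 5).
D = -3·Z  [with Z=9]  = -27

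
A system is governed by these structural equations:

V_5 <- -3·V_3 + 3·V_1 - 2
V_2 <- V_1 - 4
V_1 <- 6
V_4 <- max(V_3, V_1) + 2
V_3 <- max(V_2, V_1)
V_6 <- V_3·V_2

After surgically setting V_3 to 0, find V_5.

16

do(V_3=0) replaces the equation V_3 <- max(V_2, V_1) with the constant V_3 = 0.
V_5 = -3·V_3 + 3·V_1 - 2  [with V_3=0, V_1=6]  = 16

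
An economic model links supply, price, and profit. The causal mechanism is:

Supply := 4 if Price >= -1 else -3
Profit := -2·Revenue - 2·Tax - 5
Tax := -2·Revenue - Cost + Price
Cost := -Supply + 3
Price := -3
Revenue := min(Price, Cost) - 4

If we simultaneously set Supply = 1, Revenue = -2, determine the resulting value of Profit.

The joint intervention fixes Supply = 1, Revenue = -2, removing each variable's own equation.
Cost = -Supply + 3  [with Supply=1]  = 2
Tax = -2·Revenue - Cost + Price  [with Revenue=-2, Cost=2, Price=-3]  = -1
Profit = -2·Revenue - 2·Tax - 5  [with Revenue=-2, Tax=-1]  = 1

1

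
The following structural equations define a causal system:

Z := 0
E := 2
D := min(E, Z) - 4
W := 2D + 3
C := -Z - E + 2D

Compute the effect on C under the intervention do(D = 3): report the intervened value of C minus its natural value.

The intervention breaks the incoming arrows to D: D := min(E, Z) - 4 no longer applies, and D = 3.
C = -Z - E + 2D  [with Z=0, E=2, D=3]  = 4
Without intervention: D = min(E, Z) - 4  [with E=2, Z=0]  = -4; C = -Z - E + 2D  [with Z=0, E=2, D=-4]  = -10.
Change = 4 − (-10) = 14.

14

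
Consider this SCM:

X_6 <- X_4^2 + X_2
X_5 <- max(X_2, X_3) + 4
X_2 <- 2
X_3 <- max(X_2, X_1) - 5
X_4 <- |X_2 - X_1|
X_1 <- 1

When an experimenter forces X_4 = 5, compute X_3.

Under do(X_4=5), the mechanism X_4 <- |X_2 - X_1| is discarded; X_4 is fixed at 5.
Since X_3 is not a descendant of the intervened variable, it is unaffected.
X_3 = max(X_2, X_1) - 5  [with X_2=2, X_1=1]  = -3

-3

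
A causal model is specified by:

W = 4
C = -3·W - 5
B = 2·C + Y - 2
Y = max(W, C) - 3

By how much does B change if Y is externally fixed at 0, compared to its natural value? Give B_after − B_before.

-1

The intervention breaks the incoming arrows to Y: Y = max(W, C) - 3 no longer applies, and Y = 0.
C = -3·W - 5  [with W=4]  = -17
B = 2·C + Y - 2  [with C=-17, Y=0]  = -36
Without intervention: C = -3·W - 5  [with W=4]  = -17; Y = max(W, C) - 3  [with W=4, C=-17]  = 1; B = 2·C + Y - 2  [with C=-17, Y=1]  = -35.
Change = -36 − (-35) = -1.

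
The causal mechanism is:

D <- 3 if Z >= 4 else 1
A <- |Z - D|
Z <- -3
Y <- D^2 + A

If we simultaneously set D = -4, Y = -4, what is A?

1

The joint intervention fixes D = -4, Y = -4, removing each variable's own equation.
A = |Z - D|  [with Z=-3, D=-4]  = 1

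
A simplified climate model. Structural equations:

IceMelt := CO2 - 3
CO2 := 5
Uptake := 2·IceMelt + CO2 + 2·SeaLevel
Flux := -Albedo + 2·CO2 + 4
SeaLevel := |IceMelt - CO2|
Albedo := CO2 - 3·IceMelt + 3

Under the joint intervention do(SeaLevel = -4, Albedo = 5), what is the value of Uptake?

The joint intervention fixes SeaLevel = -4, Albedo = 5, removing each variable's own equation.
IceMelt = CO2 - 3  [with CO2=5]  = 2
Uptake = 2·IceMelt + CO2 + 2·SeaLevel  [with IceMelt=2, CO2=5, SeaLevel=-4]  = 1

1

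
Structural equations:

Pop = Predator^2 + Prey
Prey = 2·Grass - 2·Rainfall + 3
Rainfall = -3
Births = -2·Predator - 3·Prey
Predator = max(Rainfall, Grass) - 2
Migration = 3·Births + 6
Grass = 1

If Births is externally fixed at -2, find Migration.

0

The intervention breaks the incoming arrows to Births: Births = -2·Predator - 3·Prey no longer applies, and Births = -2.
Migration = 3·Births + 6  [with Births=-2]  = 0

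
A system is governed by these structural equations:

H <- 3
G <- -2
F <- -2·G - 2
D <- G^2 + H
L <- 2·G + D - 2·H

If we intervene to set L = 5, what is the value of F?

2

do(L=5) replaces the equation L <- 2·G + D - 2·H with the constant L = 5.
F is not downstream of the intervention, so its value is determined by the original equations.
F = -2·G - 2  [with G=-2]  = 2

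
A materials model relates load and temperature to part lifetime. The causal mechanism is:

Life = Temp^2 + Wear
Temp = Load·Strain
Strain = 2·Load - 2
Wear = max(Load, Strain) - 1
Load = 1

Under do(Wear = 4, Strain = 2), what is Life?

8

The joint intervention fixes Wear = 4, Strain = 2, removing each variable's own equation.
Temp = Load·Strain  [with Load=1, Strain=2]  = 2
Life = Temp^2 + Wear  [with Temp=2, Wear=4]  = 8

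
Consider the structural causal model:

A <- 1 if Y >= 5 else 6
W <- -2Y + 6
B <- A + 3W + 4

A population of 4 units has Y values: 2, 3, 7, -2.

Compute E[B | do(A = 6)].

13

The intervention sets A=6 in all 4 units regardless of Y. Recomputing B per unit gives 16, 10, -14, 40; average 13.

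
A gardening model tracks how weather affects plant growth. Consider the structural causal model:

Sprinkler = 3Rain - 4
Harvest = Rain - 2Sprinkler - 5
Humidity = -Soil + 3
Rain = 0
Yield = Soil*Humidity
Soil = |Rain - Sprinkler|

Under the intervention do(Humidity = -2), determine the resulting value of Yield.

-8

Intervening sets Humidity = -2 and removes its equation (Humidity = -Soil + 3).
Sprinkler = 3Rain - 4  [with Rain=0]  = -4
Soil = |Rain - Sprinkler|  [with Rain=0, Sprinkler=-4]  = 4
Yield = Soil*Humidity  [with Soil=4, Humidity=-2]  = -8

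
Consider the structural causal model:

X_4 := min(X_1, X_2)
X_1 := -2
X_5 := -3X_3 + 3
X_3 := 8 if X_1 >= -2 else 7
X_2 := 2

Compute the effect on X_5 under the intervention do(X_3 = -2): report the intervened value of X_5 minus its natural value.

do(X_3=-2) replaces the equation X_3 := 8 if X_1 >= -2 else 7 with the constant X_3 = -2.
X_5 = -3X_3 + 3  [with X_3=-2]  = 9
Without intervention: X_3 = 8 if X_1 >= -2 else 7  [with X_1=-2]  = 8; X_5 = -3X_3 + 3  [with X_3=8]  = -21.
Change = 9 − (-21) = 30.

30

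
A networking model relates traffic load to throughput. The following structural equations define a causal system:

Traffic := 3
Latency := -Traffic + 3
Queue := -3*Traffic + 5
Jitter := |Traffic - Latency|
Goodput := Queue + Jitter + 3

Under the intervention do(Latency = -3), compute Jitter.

Under do(Latency=-3), the mechanism Latency := -Traffic + 3 is discarded; Latency is fixed at -3.
Jitter = |Traffic - Latency|  [with Traffic=3, Latency=-3]  = 6

6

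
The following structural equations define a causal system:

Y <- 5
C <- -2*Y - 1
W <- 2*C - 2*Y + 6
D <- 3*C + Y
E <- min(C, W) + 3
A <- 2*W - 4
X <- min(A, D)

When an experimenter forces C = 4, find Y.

Under do(C=4), the mechanism C <- -2*Y - 1 is discarded; C is fixed at 4.
Y is not downstream of the intervention, so its value is determined by the original equations.

5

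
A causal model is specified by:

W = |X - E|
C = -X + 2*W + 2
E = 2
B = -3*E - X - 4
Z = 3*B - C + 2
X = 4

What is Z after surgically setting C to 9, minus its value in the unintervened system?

-7

The intervention breaks the incoming arrows to C: C = -X + 2*W + 2 no longer applies, and C = 9.
B = -3*E - X - 4  [with E=2, X=4]  = -14
Z = 3*B - C + 2  [with B=-14, C=9]  = -49
Without intervention: W = |X - E|  [with X=4, E=2]  = 2; B = -3*E - X - 4  [with E=2, X=4]  = -14; C = -X + 2*W + 2  [with X=4, W=2]  = 2; Z = 3*B - C + 2  [with B=-14, C=2]  = -42.
Change = -49 − (-42) = -7.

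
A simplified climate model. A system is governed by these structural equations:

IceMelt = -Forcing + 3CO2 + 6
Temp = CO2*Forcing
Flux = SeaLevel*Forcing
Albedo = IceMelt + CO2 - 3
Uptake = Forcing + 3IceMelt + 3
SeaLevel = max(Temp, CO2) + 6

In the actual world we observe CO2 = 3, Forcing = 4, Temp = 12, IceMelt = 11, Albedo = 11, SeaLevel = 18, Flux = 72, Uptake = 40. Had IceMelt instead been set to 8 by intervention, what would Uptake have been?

31

do(IceMelt=8) replaces the equation IceMelt = -Forcing + 3CO2 + 6 with the constant IceMelt = 8.
Uptake = Forcing + 3IceMelt + 3  [with Forcing=4, IceMelt=8]  = 31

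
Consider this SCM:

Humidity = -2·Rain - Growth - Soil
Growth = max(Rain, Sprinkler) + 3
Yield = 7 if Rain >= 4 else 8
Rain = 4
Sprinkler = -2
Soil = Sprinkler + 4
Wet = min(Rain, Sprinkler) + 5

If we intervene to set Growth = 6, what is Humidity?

-16

The intervention breaks the incoming arrows to Growth: Growth = max(Rain, Sprinkler) + 3 no longer applies, and Growth = 6.
Soil = Sprinkler + 4  [with Sprinkler=-2]  = 2
Humidity = -2·Rain - Growth - Soil  [with Rain=4, Growth=6, Soil=2]  = -16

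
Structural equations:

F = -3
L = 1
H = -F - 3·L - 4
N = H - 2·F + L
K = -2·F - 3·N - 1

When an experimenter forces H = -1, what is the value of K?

-13

do(H=-1) replaces the equation H = -F - 3·L - 4 with the constant H = -1.
N = H - 2·F + L  [with H=-1, F=-3, L=1]  = 6
K = -2·F - 3·N - 1  [with F=-3, N=6]  = -13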